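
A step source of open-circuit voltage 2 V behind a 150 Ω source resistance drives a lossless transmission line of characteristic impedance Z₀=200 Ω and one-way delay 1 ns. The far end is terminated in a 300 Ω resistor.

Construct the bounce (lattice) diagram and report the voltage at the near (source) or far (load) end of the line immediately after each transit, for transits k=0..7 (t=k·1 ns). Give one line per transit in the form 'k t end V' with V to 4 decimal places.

Γ_L=0.200000, Γ_S=-0.142857; launch V₁=2·200/350=1.142857
k=0 src: V=1.1429
k=1 load: inc=1.142857, refl=1.142857·0.200000=0.2286; V=0.000000+1.142857+0.228571=1.3714
k=2 src: inc=0.228571, refl=0.228571·-0.142857=-0.0327; V=1.142857+0.228571+-0.032653=1.3388
k=3 load: inc=-0.032653, refl=-0.032653·0.200000=-0.0065; V=1.371429+-0.032653+-0.006531=1.3322
k=4 src: inc=-0.006531, refl=-0.006531·-0.142857=0.0009; V=1.338776+-0.006531+0.000933=1.3332
k=5 load: inc=0.000933, refl=0.000933·0.200000=0.0002; V=1.332245+0.000933+0.000187=1.3334
k=6 src: inc=0.000187, refl=0.000187·-0.142857=-0.0000; V=1.333178+0.000187+-0.000027=1.3333
k=7 load: inc=-0.000027, refl=-0.000027·0.200000=-0.0000; V=1.333364+-0.000027+-0.000005=1.3333

0 0 source 1.1429
1 1 load 1.3714
2 2 source 1.3388
3 3 load 1.3322
4 4 source 1.3332
5 5 load 1.3334
6 6 source 1.3333
7 7 load 1.3333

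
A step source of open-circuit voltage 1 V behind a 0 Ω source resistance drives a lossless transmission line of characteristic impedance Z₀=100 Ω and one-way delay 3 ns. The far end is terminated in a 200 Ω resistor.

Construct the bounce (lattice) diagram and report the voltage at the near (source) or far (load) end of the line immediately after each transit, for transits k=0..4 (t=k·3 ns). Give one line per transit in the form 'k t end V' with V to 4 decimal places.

Γ_L=0.333333, Γ_S=-1.000000; launch V₁=1·100/100=1.000000
k=0 src: V=1.0000
k=1 load: inc=1.000000, refl=1.000000·0.333333=0.3333; V=0.000000+1.000000+0.333333=1.3333
k=2 src: inc=0.333333, refl=0.333333·-1.000000=-0.3333; V=1.000000+0.333333+-0.333333=1.0000
k=3 load: inc=-0.333333, refl=-0.333333·0.333333=-0.1111; V=1.333333+-0.333333+-0.111111=0.8889
k=4 src: inc=-0.111111, refl=-0.111111·-1.000000=0.1111; V=1.000000+-0.111111+0.111111=1.0000

0 0 source 1.0000
1 3 load 1.3333
2 6 source 1.0000
3 9 load 0.8889
4 12 source 1.0000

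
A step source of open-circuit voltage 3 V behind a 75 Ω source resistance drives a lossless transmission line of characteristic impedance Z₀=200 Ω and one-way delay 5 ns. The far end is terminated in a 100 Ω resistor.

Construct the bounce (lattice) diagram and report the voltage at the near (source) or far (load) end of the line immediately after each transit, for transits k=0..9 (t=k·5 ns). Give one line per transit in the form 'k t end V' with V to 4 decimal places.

0 0 source 2.1818
1 5 load 1.4545
2 10 source 1.7851
3 15 load 1.6749
4 20 source 1.7250
5 25 load 1.7083
6 30 source 1.7159
7 35 load 1.7134
8 40 source 1.7145
9 45 load 1.7141

Γ_L=-0.333333, Γ_S=-0.454545; launch V₁=3·200/275=2.181818
k=0 src: V=2.1818
k=1 load: inc=2.181818, refl=2.181818·-0.333333=-0.7273; V=0.000000+2.181818+-0.727273=1.4545
k=2 src: inc=-0.727273, refl=-0.727273·-0.454545=0.3306; V=2.181818+-0.727273+0.330579=1.7851
k=3 load: inc=0.330579, refl=0.330579·-0.333333=-0.1102; V=1.454545+0.330579+-0.110193=1.6749
k=4 src: inc=-0.110193, refl=-0.110193·-0.454545=0.0501; V=1.785124+-0.110193+0.050088=1.7250
k=5 load: inc=0.050088, refl=0.050088·-0.333333=-0.0167; V=1.674931+0.050088+-0.016696=1.7083
k=6 src: inc=-0.016696, refl=-0.016696·-0.454545=0.0076; V=1.725019+-0.016696+0.007589=1.7159
k=7 load: inc=0.007589, refl=0.007589·-0.333333=-0.0025; V=1.708323+0.007589+-0.002530=1.7134
k=8 src: inc=-0.002530, refl=-0.002530·-0.454545=0.0011; V=1.715912+-0.002530+0.001150=1.7145
k=9 load: inc=0.001150, refl=0.001150·-0.333333=-0.0004; V=1.713382+0.001150+-0.000383=1.7141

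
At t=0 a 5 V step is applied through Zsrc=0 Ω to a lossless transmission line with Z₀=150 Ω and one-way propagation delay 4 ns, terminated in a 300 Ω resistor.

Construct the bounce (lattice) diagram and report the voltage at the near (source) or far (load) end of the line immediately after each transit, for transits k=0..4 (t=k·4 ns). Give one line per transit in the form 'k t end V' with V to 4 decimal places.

0 0 source 5.0000
1 4 load 6.6667
2 8 source 5.0000
3 12 load 4.4444
4 16 source 5.0000

Γ_L=0.333333, Γ_S=-1.000000; launch V₁=5·150/150=5.000000
k=0 src: V=5.0000
k=1 load: inc=5.000000, refl=5.000000·0.333333=1.6667; V=0.000000+5.000000+1.666667=6.6667
k=2 src: inc=1.666667, refl=1.666667·-1.000000=-1.6667; V=5.000000+1.666667+-1.666667=5.0000
k=3 load: inc=-1.666667, refl=-1.666667·0.333333=-0.5556; V=6.666667+-1.666667+-0.555556=4.4444
k=4 src: inc=-0.555556, refl=-0.555556·-1.000000=0.5556; V=5.000000+-0.555556+0.555556=5.0000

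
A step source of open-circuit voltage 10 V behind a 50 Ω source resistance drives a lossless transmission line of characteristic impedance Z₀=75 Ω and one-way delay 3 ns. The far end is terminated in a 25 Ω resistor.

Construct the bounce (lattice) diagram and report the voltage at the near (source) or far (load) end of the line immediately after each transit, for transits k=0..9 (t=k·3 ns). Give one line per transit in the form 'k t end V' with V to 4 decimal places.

0 0 source 6.0000
1 3 load 3.0000
2 6 source 3.6000
3 9 load 3.3000
4 12 source 3.3600
5 15 load 3.3300
6 18 source 3.3360
7 21 load 3.3330
8 24 source 3.3336
9 27 load 3.3333

Γ_L=-0.500000, Γ_S=-0.200000; launch V₁=10·75/125=6.000000
k=0 src: V=6.0000
k=1 load: inc=6.000000, refl=6.000000·-0.500000=-3.0000; V=0.000000+6.000000+-3.000000=3.0000
k=2 src: inc=-3.000000, refl=-3.000000·-0.200000=0.6000; V=6.000000+-3.000000+0.600000=3.6000
k=3 load: inc=0.600000, refl=0.600000·-0.500000=-0.3000; V=3.000000+0.600000+-0.300000=3.3000
k=4 src: inc=-0.300000, refl=-0.300000·-0.200000=0.0600; V=3.600000+-0.300000+0.060000=3.3600
k=5 load: inc=0.060000, refl=0.060000·-0.500000=-0.0300; V=3.300000+0.060000+-0.030000=3.3300
k=6 src: inc=-0.030000, refl=-0.030000·-0.200000=0.0060; V=3.360000+-0.030000+0.006000=3.3360
k=7 load: inc=0.006000, refl=0.006000·-0.500000=-0.0030; V=3.330000+0.006000+-0.003000=3.3330
k=8 src: inc=-0.003000, refl=-0.003000·-0.200000=0.0006; V=3.336000+-0.003000+0.000600=3.3336
k=9 load: inc=0.000600, refl=0.000600·-0.500000=-0.0003; V=3.333000+0.000600+-0.000300=3.3333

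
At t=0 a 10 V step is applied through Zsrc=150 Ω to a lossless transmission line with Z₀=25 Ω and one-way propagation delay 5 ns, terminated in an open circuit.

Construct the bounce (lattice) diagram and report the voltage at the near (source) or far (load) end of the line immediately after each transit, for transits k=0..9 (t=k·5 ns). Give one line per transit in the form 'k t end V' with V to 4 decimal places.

0 0 source 1.4286
1 5 load 2.8571
2 10 source 3.8776
3 15 load 4.8980
4 20 source 5.6268
5 25 load 6.3557
6 30 source 6.8763
7 35 load 7.3969
8 40 source 7.7688
9 45 load 8.1407

Γ_L=1.000000, Γ_S=0.714286; launch V₁=10·25/175=1.428571
k=0 src: V=1.4286
k=1 load: inc=1.428571, refl=1.428571·1.000000=1.4286; V=0.000000+1.428571+1.428571=2.8571
k=2 src: inc=1.428571, refl=1.428571·0.714286=1.0204; V=1.428571+1.428571+1.020408=3.8776
k=3 load: inc=1.020408, refl=1.020408·1.000000=1.0204; V=2.857143+1.020408+1.020408=4.8980
k=4 src: inc=1.020408, refl=1.020408·0.714286=0.7289; V=3.877551+1.020408+0.728863=5.6268
k=5 load: inc=0.728863, refl=0.728863·1.000000=0.7289; V=4.897959+0.728863+0.728863=6.3557
k=6 src: inc=0.728863, refl=0.728863·0.714286=0.5206; V=5.626822+0.728863+0.520616=6.8763
k=7 load: inc=0.520616, refl=0.520616·1.000000=0.5206; V=6.355685+0.520616+0.520616=7.3969
k=8 src: inc=0.520616, refl=0.520616·0.714286=0.3719; V=6.876302+0.520616+0.371869=7.7688
k=9 load: inc=0.371869, refl=0.371869·1.000000=0.3719; V=7.396918+0.371869+0.371869=8.1407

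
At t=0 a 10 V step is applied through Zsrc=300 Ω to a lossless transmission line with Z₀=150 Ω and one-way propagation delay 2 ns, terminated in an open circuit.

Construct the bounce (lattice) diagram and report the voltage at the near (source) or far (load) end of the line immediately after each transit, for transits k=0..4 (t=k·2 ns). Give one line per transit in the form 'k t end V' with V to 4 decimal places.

0 0 source 3.3333
1 2 load 6.6667
2 4 source 7.7778
3 6 load 8.8889
4 8 source 9.2593

Γ_L=1.000000, Γ_S=0.333333; launch V₁=10·150/450=3.333333
k=0 src: V=3.3333
k=1 load: inc=3.333333, refl=3.333333·1.000000=3.3333; V=0.000000+3.333333+3.333333=6.6667
k=2 src: inc=3.333333, refl=3.333333·0.333333=1.1111; V=3.333333+3.333333+1.111111=7.7778
k=3 load: inc=1.111111, refl=1.111111·1.000000=1.1111; V=6.666667+1.111111+1.111111=8.8889
k=4 src: inc=1.111111, refl=1.111111·0.333333=0.3704; V=7.777778+1.111111+0.370370=9.2593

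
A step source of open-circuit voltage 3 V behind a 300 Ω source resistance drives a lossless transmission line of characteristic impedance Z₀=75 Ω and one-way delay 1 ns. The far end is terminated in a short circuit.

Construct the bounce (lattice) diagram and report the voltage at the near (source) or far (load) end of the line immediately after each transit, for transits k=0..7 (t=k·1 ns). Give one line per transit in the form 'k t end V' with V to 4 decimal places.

0 0 source 0.6000
1 1 load 0.0000
2 2 source -0.3600
3 3 load 0.0000
4 4 source 0.2160
5 5 load 0.0000
6 6 source -0.1296
7 7 load 0.0000

Γ_L=-1.000000, Γ_S=0.600000; launch V₁=3·75/375=0.600000
k=0 src: V=0.6000
k=1 load: inc=0.600000, refl=0.600000·-1.000000=-0.6000; V=0.000000+0.600000+-0.600000=0.0000
k=2 src: inc=-0.600000, refl=-0.600000·0.600000=-0.3600; V=0.600000+-0.600000+-0.360000=-0.3600
k=3 load: inc=-0.360000, refl=-0.360000·-1.000000=0.3600; V=0.000000+-0.360000+0.360000=0.0000
k=4 src: inc=0.360000, refl=0.360000·0.600000=0.2160; V=-0.360000+0.360000+0.216000=0.2160
k=5 load: inc=0.216000, refl=0.216000·-1.000000=-0.2160; V=0.000000+0.216000+-0.216000=0.0000
k=6 src: inc=-0.216000, refl=-0.216000·0.600000=-0.1296; V=0.216000+-0.216000+-0.129600=-0.1296
k=7 load: inc=-0.129600, refl=-0.129600·-1.000000=0.1296; V=0.000000+-0.129600+0.129600=0.0000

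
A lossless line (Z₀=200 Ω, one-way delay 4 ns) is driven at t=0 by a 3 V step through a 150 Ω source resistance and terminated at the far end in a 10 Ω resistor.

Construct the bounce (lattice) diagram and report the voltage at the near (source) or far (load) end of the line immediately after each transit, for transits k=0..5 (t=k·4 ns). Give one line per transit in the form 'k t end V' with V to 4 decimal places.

Γ_L=-0.904762, Γ_S=-0.142857; launch V₁=3·200/350=1.714286
k=0 src: V=1.7143
k=1 load: inc=1.714286, refl=1.714286·-0.904762=-1.5510; V=0.000000+1.714286+-1.551020=0.1633
k=2 src: inc=-1.551020, refl=-1.551020·-0.142857=0.2216; V=1.714286+-1.551020+0.221574=0.3848
k=3 load: inc=0.221574, refl=0.221574·-0.904762=-0.2005; V=0.163265+0.221574+-0.200472=0.1844
k=4 src: inc=-0.200472, refl=-0.200472·-0.142857=0.0286; V=0.384840+-0.200472+0.028639=0.2130
k=5 load: inc=0.028639, refl=0.028639·-0.904762=-0.0259; V=0.184368+0.028639+-0.025911=0.1871

0 0 source 1.7143
1 4 load 0.1633
2 8 source 0.3848
3 12 load 0.1844
4 16 source 0.2130
5 20 load 0.1871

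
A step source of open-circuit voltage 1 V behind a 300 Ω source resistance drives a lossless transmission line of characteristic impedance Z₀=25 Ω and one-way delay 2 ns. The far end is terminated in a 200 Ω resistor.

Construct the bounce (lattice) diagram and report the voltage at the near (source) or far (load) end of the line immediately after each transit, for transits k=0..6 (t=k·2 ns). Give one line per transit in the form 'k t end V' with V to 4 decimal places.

0 0 source 0.0769
1 2 load 0.1368
2 4 source 0.1874
3 6 load 0.2268
4 8 source 0.2601
5 10 load 0.2860
6 12 source 0.3079

Γ_L=0.777778, Γ_S=0.846154; launch V₁=1·25/325=0.076923
k=0 src: V=0.0769
k=1 load: inc=0.076923, refl=0.076923·0.777778=0.0598; V=0.000000+0.076923+0.059829=0.1368
k=2 src: inc=0.059829, refl=0.059829·0.846154=0.0506; V=0.076923+0.059829+0.050625=0.1874
k=3 load: inc=0.050625, refl=0.050625·0.777778=0.0394; V=0.136752+0.050625+0.039375=0.2268
k=4 src: inc=0.039375, refl=0.039375·0.846154=0.0333; V=0.187377+0.039375+0.033317=0.2601
k=5 load: inc=0.033317, refl=0.033317·0.777778=0.0259; V=0.226751+0.033317+0.025913=0.2860
k=6 src: inc=0.025913, refl=0.025913·0.846154=0.0219; V=0.260068+0.025913+0.021927=0.3079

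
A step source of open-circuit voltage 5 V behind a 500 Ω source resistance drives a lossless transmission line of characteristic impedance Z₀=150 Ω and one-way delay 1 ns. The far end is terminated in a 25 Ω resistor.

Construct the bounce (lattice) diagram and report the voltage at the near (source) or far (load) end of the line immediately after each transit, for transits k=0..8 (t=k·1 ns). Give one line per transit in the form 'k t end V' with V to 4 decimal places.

0 0 source 1.1538
1 1 load 0.3297
2 2 source -0.1141
3 3 load 0.2029
4 4 source 0.3736
5 5 load 0.2516
6 6 source 0.1860
7 7 load 0.2329
8 8 source 0.2581

Γ_L=-0.714286, Γ_S=0.538462; launch V₁=5·150/650=1.153846
k=0 src: V=1.1538
k=1 load: inc=1.153846, refl=1.153846·-0.714286=-0.8242; V=0.000000+1.153846+-0.824176=0.3297
k=2 src: inc=-0.824176, refl=-0.824176·0.538462=-0.4438; V=1.153846+-0.824176+-0.443787=-0.1141
k=3 load: inc=-0.443787, refl=-0.443787·-0.714286=0.3170; V=0.329670+-0.443787+0.316991=0.2029
k=4 src: inc=0.316991, refl=0.316991·0.538462=0.1707; V=-0.114117+0.316991+0.170687=0.3736
k=5 load: inc=0.170687, refl=0.170687·-0.714286=-0.1219; V=0.202874+0.170687+-0.121920=0.2516
k=6 src: inc=-0.121920, refl=-0.121920·0.538462=-0.0656; V=0.373561+-0.121920+-0.065649=0.1860
k=7 load: inc=-0.065649, refl=-0.065649·-0.714286=0.0469; V=0.251642+-0.065649+0.046892=0.2329
k=8 src: inc=0.046892, refl=0.046892·0.538462=0.0252; V=0.185993+0.046892+0.025250=0.2581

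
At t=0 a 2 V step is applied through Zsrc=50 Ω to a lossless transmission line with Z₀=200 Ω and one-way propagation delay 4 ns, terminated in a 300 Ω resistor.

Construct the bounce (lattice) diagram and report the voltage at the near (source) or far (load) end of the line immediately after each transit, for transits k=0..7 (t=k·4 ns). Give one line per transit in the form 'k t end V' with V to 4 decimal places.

Γ_L=0.200000, Γ_S=-0.600000; launch V₁=2·200/250=1.600000
k=0 src: V=1.6000
k=1 load: inc=1.600000, refl=1.600000·0.200000=0.3200; V=0.000000+1.600000+0.320000=1.9200
k=2 src: inc=0.320000, refl=0.320000·-0.600000=-0.1920; V=1.600000+0.320000+-0.192000=1.7280
k=3 load: inc=-0.192000, refl=-0.192000·0.200000=-0.0384; V=1.920000+-0.192000+-0.038400=1.6896
k=4 src: inc=-0.038400, refl=-0.038400·-0.600000=0.0230; V=1.728000+-0.038400+0.023040=1.7126
k=5 load: inc=0.023040, refl=0.023040·0.200000=0.0046; V=1.689600+0.023040+0.004608=1.7172
k=6 src: inc=0.004608, refl=0.004608·-0.600000=-0.0028; V=1.712640+0.004608+-0.002765=1.7145
k=7 load: inc=-0.002765, refl=-0.002765·0.200000=-0.0006; V=1.717248+-0.002765+-0.000553=1.7139

0 0 source 1.6000
1 4 load 1.9200
2 8 source 1.7280
3 12 load 1.6896
4 16 source 1.7126
5 20 load 1.7172
6 24 source 1.7145
7 28 load 1.7139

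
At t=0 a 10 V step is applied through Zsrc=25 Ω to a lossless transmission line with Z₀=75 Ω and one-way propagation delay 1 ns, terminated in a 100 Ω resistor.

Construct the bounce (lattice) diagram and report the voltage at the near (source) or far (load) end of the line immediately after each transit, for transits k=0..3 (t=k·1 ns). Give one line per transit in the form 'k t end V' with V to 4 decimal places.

Γ_L=0.142857, Γ_S=-0.500000; launch V₁=10·75/100=7.500000
k=0 src: V=7.5000
k=1 load: inc=7.500000, refl=7.500000·0.142857=1.0714; V=0.000000+7.500000+1.071429=8.5714
k=2 src: inc=1.071429, refl=1.071429·-0.500000=-0.5357; V=7.500000+1.071429+-0.535714=8.0357
k=3 load: inc=-0.535714, refl=-0.535714·0.142857=-0.0765; V=8.571429+-0.535714+-0.076531=7.9592

0 0 source 7.5000
1 1 load 8.5714
2 2 source 8.0357
3 3 load 7.9592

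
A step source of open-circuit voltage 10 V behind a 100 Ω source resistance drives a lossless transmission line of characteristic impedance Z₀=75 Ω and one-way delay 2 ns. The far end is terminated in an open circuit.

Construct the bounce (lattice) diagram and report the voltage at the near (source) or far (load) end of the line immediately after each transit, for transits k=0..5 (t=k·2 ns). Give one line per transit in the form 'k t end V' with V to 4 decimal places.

Γ_L=1.000000, Γ_S=0.142857; launch V₁=10·75/175=4.285714
k=0 src: V=4.2857
k=1 load: inc=4.285714, refl=4.285714·1.000000=4.2857; V=0.000000+4.285714+4.285714=8.5714
k=2 src: inc=4.285714, refl=4.285714·0.142857=0.6122; V=4.285714+4.285714+0.612245=9.1837
k=3 load: inc=0.612245, refl=0.612245·1.000000=0.6122; V=8.571429+0.612245+0.612245=9.7959
k=4 src: inc=0.612245, refl=0.612245·0.142857=0.0875; V=9.183673+0.612245+0.087464=9.8834
k=5 load: inc=0.087464, refl=0.087464·1.000000=0.0875; V=9.795918+0.087464+0.087464=9.9708

0 0 source 4.2857
1 2 load 8.5714
2 4 source 9.1837
3 6 load 9.7959
4 8 source 9.8834
5 10 load 9.9708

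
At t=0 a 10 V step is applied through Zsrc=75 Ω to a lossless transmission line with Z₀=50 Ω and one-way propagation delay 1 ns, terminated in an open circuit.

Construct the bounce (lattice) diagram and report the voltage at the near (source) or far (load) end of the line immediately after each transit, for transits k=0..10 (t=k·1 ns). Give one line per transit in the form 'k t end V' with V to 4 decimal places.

Γ_L=1.000000, Γ_S=0.200000; launch V₁=10·50/125=4.000000
k=0 src: V=4.0000
k=1 load: inc=4.000000, refl=4.000000·1.000000=4.0000; V=0.000000+4.000000+4.000000=8.0000
k=2 src: inc=4.000000, refl=4.000000·0.200000=0.8000; V=4.000000+4.000000+0.800000=8.8000
k=3 load: inc=0.800000, refl=0.800000·1.000000=0.8000; V=8.000000+0.800000+0.800000=9.6000
k=4 src: inc=0.800000, refl=0.800000·0.200000=0.1600; V=8.800000+0.800000+0.160000=9.7600
k=5 load: inc=0.160000, refl=0.160000·1.000000=0.1600; V=9.600000+0.160000+0.160000=9.9200
k=6 src: inc=0.160000, refl=0.160000·0.200000=0.0320; V=9.760000+0.160000+0.032000=9.9520
k=7 load: inc=0.032000, refl=0.032000·1.000000=0.0320; V=9.920000+0.032000+0.032000=9.9840
k=8 src: inc=0.032000, refl=0.032000·0.200000=0.0064; V=9.952000+0.032000+0.006400=9.9904
k=9 load: inc=0.006400, refl=0.006400·1.000000=0.0064; V=9.984000+0.006400+0.006400=9.9968
k=10 src: inc=0.006400, refl=0.006400·0.200000=0.0013; V=9.990400+0.006400+0.001280=9.9981

0 0 source 4.0000
1 1 load 8.0000
2 2 source 8.8000
3 3 load 9.6000
4 4 source 9.7600
5 5 load 9.9200
6 6 source 9.9520
7 7 load 9.9840
8 8 source 9.9904
9 9 load 9.9968
10 10 source 9.9981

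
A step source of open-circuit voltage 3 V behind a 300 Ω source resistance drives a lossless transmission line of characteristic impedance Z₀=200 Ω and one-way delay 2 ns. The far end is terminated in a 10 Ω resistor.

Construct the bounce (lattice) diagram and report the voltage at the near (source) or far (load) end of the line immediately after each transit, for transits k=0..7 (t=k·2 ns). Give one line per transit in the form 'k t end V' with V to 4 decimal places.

Γ_L=-0.904762, Γ_S=0.200000; launch V₁=3·200/500=1.200000
k=0 src: V=1.2000
k=1 load: inc=1.200000, refl=1.200000·-0.904762=-1.0857; V=0.000000+1.200000+-1.085714=0.1143
k=2 src: inc=-1.085714, refl=-1.085714·0.200000=-0.2171; V=1.200000+-1.085714+-0.217143=-0.1029
k=3 load: inc=-0.217143, refl=-0.217143·-0.904762=0.1965; V=0.114286+-0.217143+0.196463=0.0936
k=4 src: inc=0.196463, refl=0.196463·0.200000=0.0393; V=-0.102857+0.196463+0.039293=0.1329
k=5 load: inc=0.039293, refl=0.039293·-0.904762=-0.0356; V=0.093605+0.039293+-0.035550=0.0973
k=6 src: inc=-0.035550, refl=-0.035550·0.200000=-0.0071; V=0.132898+-0.035550+-0.007110=0.0902
k=7 load: inc=-0.007110, refl=-0.007110·-0.904762=0.0064; V=0.097348+-0.007110+0.006433=0.0967

0 0 source 1.2000
1 2 load 0.1143
2 4 source -0.1029
3 6 load 0.0936
4 8 source 0.1329
5 10 load 0.0973
6 12 source 0.0902
7 14 load 0.0967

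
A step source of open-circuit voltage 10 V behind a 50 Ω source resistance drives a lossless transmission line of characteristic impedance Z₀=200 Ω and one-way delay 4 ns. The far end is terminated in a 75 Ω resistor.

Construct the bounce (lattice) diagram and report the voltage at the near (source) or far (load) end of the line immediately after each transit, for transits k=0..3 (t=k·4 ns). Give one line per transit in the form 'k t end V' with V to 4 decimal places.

0 0 source 8.0000
1 4 load 4.3636
2 8 source 6.5455
3 12 load 5.5537

Γ_L=-0.454545, Γ_S=-0.600000; launch V₁=10·200/250=8.000000
k=0 src: V=8.0000
k=1 load: inc=8.000000, refl=8.000000·-0.454545=-3.6364; V=0.000000+8.000000+-3.636364=4.3636
k=2 src: inc=-3.636364, refl=-3.636364·-0.600000=2.1818; V=8.000000+-3.636364+2.181818=6.5455
k=3 load: inc=2.181818, refl=2.181818·-0.454545=-0.9917; V=4.363636+2.181818+-0.991736=5.5537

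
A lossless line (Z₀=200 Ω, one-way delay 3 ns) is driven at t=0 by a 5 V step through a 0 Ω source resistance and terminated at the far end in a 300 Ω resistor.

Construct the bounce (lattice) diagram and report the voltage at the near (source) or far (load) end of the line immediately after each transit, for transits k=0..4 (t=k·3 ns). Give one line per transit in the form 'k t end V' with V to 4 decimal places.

Γ_L=0.200000, Γ_S=-1.000000; launch V₁=5·200/200=5.000000
k=0 src: V=5.0000
k=1 load: inc=5.000000, refl=5.000000·0.200000=1.0000; V=0.000000+5.000000+1.000000=6.0000
k=2 src: inc=1.000000, refl=1.000000·-1.000000=-1.0000; V=5.000000+1.000000+-1.000000=5.0000
k=3 load: inc=-1.000000, refl=-1.000000·0.200000=-0.2000; V=6.000000+-1.000000+-0.200000=4.8000
k=4 src: inc=-0.200000, refl=-0.200000·-1.000000=0.2000; V=5.000000+-0.200000+0.200000=5.0000

0 0 source 5.0000
1 3 load 6.0000
2 6 source 5.0000
3 9 load 4.8000
4 12 source 5.0000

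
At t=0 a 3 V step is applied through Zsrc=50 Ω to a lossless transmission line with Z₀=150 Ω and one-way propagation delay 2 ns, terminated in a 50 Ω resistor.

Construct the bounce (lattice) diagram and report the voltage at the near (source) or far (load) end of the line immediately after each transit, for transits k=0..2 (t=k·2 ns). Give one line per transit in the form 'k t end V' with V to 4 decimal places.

0 0 source 2.2500
1 2 load 1.1250
2 4 source 1.6875

Γ_L=-0.500000, Γ_S=-0.500000; launch V₁=3·150/200=2.250000
k=0 src: V=2.2500
k=1 load: inc=2.250000, refl=2.250000·-0.500000=-1.1250; V=0.000000+2.250000+-1.125000=1.1250
k=2 src: inc=-1.125000, refl=-1.125000·-0.500000=0.5625; V=2.250000+-1.125000+0.562500=1.6875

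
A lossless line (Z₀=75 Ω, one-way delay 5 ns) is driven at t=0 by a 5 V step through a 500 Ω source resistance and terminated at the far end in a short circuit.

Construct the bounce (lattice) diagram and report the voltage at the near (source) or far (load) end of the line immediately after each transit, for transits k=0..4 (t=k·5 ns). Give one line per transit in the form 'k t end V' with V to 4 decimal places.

Γ_L=-1.000000, Γ_S=0.739130; launch V₁=5·75/575=0.652174
k=0 src: V=0.6522
k=1 load: inc=0.652174, refl=0.652174·-1.000000=-0.6522; V=0.000000+0.652174+-0.652174=0.0000
k=2 src: inc=-0.652174, refl=-0.652174·0.739130=-0.4820; V=0.652174+-0.652174+-0.482042=-0.4820
k=3 load: inc=-0.482042, refl=-0.482042·-1.000000=0.4820; V=0.000000+-0.482042+0.482042=0.0000
k=4 src: inc=0.482042, refl=0.482042·0.739130=0.3563; V=-0.482042+0.482042+0.356292=0.3563

0 0 source 0.6522
1 5 load 0.0000
2 10 source -0.4820
3 15 load 0.0000
4 20 source 0.3563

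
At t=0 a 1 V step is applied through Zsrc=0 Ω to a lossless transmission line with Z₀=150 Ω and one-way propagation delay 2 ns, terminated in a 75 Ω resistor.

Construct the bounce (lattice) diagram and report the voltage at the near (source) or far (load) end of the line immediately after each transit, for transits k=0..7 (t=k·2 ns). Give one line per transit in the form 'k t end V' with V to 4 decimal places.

0 0 source 1.0000
1 2 load 0.6667
2 4 source 1.0000
3 6 load 0.8889
4 8 source 1.0000
5 10 load 0.9630
6 12 source 1.0000
7 14 load 0.9877

Γ_L=-0.333333, Γ_S=-1.000000; launch V₁=1·150/150=1.000000
k=0 src: V=1.0000
k=1 load: inc=1.000000, refl=1.000000·-0.333333=-0.3333; V=0.000000+1.000000+-0.333333=0.6667
k=2 src: inc=-0.333333, refl=-0.333333·-1.000000=0.3333; V=1.000000+-0.333333+0.333333=1.0000
k=3 load: inc=0.333333, refl=0.333333·-0.333333=-0.1111; V=0.666667+0.333333+-0.111111=0.8889
k=4 src: inc=-0.111111, refl=-0.111111·-1.000000=0.1111; V=1.000000+-0.111111+0.111111=1.0000
k=5 load: inc=0.111111, refl=0.111111·-0.333333=-0.0370; V=0.888889+0.111111+-0.037037=0.9630
k=6 src: inc=-0.037037, refl=-0.037037·-1.000000=0.0370; V=1.000000+-0.037037+0.037037=1.0000
k=7 load: inc=0.037037, refl=0.037037·-0.333333=-0.0123; V=0.962963+0.037037+-0.012346=0.9877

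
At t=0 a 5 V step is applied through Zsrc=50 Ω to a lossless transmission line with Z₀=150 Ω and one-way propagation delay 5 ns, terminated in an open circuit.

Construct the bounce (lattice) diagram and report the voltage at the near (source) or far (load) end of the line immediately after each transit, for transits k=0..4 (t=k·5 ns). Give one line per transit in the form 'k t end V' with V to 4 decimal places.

Γ_L=1.000000, Γ_S=-0.500000; launch V₁=5·150/200=3.750000
k=0 src: V=3.7500
k=1 load: inc=3.750000, refl=3.750000·1.000000=3.7500; V=0.000000+3.750000+3.750000=7.5000
k=2 src: inc=3.750000, refl=3.750000·-0.500000=-1.8750; V=3.750000+3.750000+-1.875000=5.6250
k=3 load: inc=-1.875000, refl=-1.875000·1.000000=-1.8750; V=7.500000+-1.875000+-1.875000=3.7500
k=4 src: inc=-1.875000, refl=-1.875000·-0.500000=0.9375; V=5.625000+-1.875000+0.937500=4.6875

0 0 source 3.7500
1 5 load 7.5000
2 10 source 5.6250
3 15 load 3.7500
4 20 source 4.6875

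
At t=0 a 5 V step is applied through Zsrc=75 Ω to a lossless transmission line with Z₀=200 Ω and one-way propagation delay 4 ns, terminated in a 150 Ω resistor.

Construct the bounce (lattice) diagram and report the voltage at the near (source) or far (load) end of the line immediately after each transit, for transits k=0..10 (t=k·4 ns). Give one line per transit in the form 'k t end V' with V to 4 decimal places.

Γ_L=-0.142857, Γ_S=-0.454545; launch V₁=5·200/275=3.636364
k=0 src: V=3.6364
k=1 load: inc=3.636364, refl=3.636364·-0.142857=-0.5195; V=0.000000+3.636364+-0.519481=3.1169
k=2 src: inc=-0.519481, refl=-0.519481·-0.454545=0.2361; V=3.636364+-0.519481+0.236128=3.3530
k=3 load: inc=0.236128, refl=0.236128·-0.142857=-0.0337; V=3.116883+0.236128+-0.033733=3.3193
k=4 src: inc=-0.033733, refl=-0.033733·-0.454545=0.0153; V=3.353011+-0.033733+0.015333=3.3346
k=5 load: inc=0.015333, refl=0.015333·-0.142857=-0.0022; V=3.319278+0.015333+-0.002190=3.3324
k=6 src: inc=-0.002190, refl=-0.002190·-0.454545=0.0010; V=3.334611+-0.002190+0.000996=3.3334
k=7 load: inc=0.000996, refl=0.000996·-0.142857=-0.0001; V=3.332421+0.000996+-0.000142=3.3333
k=8 src: inc=-0.000142, refl=-0.000142·-0.454545=0.0001; V=3.333416+-0.000142+0.000065=3.3333
k=9 load: inc=0.000065, refl=0.000065·-0.142857=-0.0000; V=3.333274+0.000065+-0.000009=3.3333
k=10 src: inc=-0.000009, refl=-0.000009·-0.454545=0.0000; V=3.333339+-0.000009+0.000004=3.3333

0 0 source 3.6364
1 4 load 3.1169
2 8 source 3.3530
3 12 load 3.3193
4 16 source 3.3346
5 20 load 3.3324
6 24 source 3.3334
7 28 load 3.3333
8 32 source 3.3333
9 36 load 3.3333
10 40 source 3.3333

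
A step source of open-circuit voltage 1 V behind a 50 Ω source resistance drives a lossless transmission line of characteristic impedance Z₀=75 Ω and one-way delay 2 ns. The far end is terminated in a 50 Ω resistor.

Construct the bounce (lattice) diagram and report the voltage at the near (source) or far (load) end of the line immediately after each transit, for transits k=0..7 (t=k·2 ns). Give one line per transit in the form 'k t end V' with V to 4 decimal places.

Γ_L=-0.200000, Γ_S=-0.200000; launch V₁=1·75/125=0.600000
k=0 src: V=0.6000
k=1 load: inc=0.600000, refl=0.600000·-0.200000=-0.1200; V=0.000000+0.600000+-0.120000=0.4800
k=2 src: inc=-0.120000, refl=-0.120000·-0.200000=0.0240; V=0.600000+-0.120000+0.024000=0.5040
k=3 load: inc=0.024000, refl=0.024000·-0.200000=-0.0048; V=0.480000+0.024000+-0.004800=0.4992
k=4 src: inc=-0.004800, refl=-0.004800·-0.200000=0.0010; V=0.504000+-0.004800+0.000960=0.5002
k=5 load: inc=0.000960, refl=0.000960·-0.200000=-0.0002; V=0.499200+0.000960+-0.000192=0.5000
k=6 src: inc=-0.000192, refl=-0.000192·-0.200000=0.0000; V=0.500160+-0.000192+0.000038=0.5000
k=7 load: inc=0.000038, refl=0.000038·-0.200000=-0.0000; V=0.499968+0.000038+-0.000008=0.5000

0 0 source 0.6000
1 2 load 0.4800
2 4 source 0.5040
3 6 load 0.4992
4 8 source 0.5002
5 10 load 0.5000
6 12 source 0.5000
7 14 load 0.5000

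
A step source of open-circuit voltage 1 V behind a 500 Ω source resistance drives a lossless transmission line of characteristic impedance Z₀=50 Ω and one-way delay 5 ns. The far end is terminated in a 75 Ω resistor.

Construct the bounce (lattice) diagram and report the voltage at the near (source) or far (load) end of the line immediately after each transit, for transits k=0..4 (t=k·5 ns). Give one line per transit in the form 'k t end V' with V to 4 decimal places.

Γ_L=0.200000, Γ_S=0.818182; launch V₁=1·50/550=0.090909
k=0 src: V=0.0909
k=1 load: inc=0.090909, refl=0.090909·0.200000=0.0182; V=0.000000+0.090909+0.018182=0.1091
k=2 src: inc=0.018182, refl=0.018182·0.818182=0.0149; V=0.090909+0.018182+0.014876=0.1240
k=3 load: inc=0.014876, refl=0.014876·0.200000=0.0030; V=0.109091+0.014876+0.002975=0.1269
k=4 src: inc=0.002975, refl=0.002975·0.818182=0.0024; V=0.123967+0.002975+0.002434=0.1294

0 0 source 0.0909
1 5 load 0.1091
2 10 source 0.1240
3 15 load 0.1269
4 20 source 0.1294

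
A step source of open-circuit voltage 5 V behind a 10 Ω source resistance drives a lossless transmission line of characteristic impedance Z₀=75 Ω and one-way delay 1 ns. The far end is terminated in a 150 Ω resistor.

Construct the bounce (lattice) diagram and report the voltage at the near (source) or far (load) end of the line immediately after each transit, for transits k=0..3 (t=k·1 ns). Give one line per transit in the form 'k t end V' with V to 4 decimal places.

Γ_L=0.333333, Γ_S=-0.764706; launch V₁=5·75/85=4.411765
k=0 src: V=4.4118
k=1 load: inc=4.411765, refl=4.411765·0.333333=1.4706; V=0.000000+4.411765+1.470588=5.8824
k=2 src: inc=1.470588, refl=1.470588·-0.764706=-1.1246; V=4.411765+1.470588+-1.124567=4.7578
k=3 load: inc=-1.124567, refl=-1.124567·0.333333=-0.3749; V=5.882353+-1.124567+-0.374856=4.3829

0 0 source 4.4118
1 1 load 5.8824
2 2 source 4.7578
3 3 load 4.3829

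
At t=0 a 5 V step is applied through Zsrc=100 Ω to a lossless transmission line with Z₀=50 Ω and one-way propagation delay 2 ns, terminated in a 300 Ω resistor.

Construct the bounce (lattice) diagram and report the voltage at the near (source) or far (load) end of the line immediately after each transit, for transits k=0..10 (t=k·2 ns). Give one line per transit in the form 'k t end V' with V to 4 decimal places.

0 0 source 1.6667
1 2 load 2.8571
2 4 source 3.2540
3 6 load 3.5374
4 8 source 3.6319
5 10 load 3.6994
6 12 source 3.7219
7 14 load 3.7379
8 16 source 3.7433
9 18 load 3.7471
10 20 source 3.7484

Γ_L=0.714286, Γ_S=0.333333; launch V₁=5·50/150=1.666667
k=0 src: V=1.6667
k=1 load: inc=1.666667, refl=1.666667·0.714286=1.1905; V=0.000000+1.666667+1.190476=2.8571
k=2 src: inc=1.190476, refl=1.190476·0.333333=0.3968; V=1.666667+1.190476+0.396825=3.2540
k=3 load: inc=0.396825, refl=0.396825·0.714286=0.2834; V=2.857143+0.396825+0.283447=3.5374
k=4 src: inc=0.283447, refl=0.283447·0.333333=0.0945; V=3.253968+0.283447+0.094482=3.6319
k=5 load: inc=0.094482, refl=0.094482·0.714286=0.0675; V=3.537415+0.094482+0.067487=3.6994
k=6 src: inc=0.067487, refl=0.067487·0.333333=0.0225; V=3.631897+0.067487+0.022496=3.7219
k=7 load: inc=0.022496, refl=0.022496·0.714286=0.0161; V=3.699385+0.022496+0.016068=3.7379
k=8 src: inc=0.016068, refl=0.016068·0.333333=0.0054; V=3.721880+0.016068+0.005356=3.7433
k=9 load: inc=0.005356, refl=0.005356·0.714286=0.0038; V=3.737949+0.005356+0.003826=3.7471
k=10 src: inc=0.003826, refl=0.003826·0.333333=0.0013; V=3.743305+0.003826+0.001275=3.7484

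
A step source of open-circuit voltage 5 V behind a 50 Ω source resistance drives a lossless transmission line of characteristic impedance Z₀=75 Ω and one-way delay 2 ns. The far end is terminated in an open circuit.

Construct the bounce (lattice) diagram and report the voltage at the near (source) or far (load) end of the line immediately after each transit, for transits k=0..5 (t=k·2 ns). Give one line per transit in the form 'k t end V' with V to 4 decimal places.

Γ_L=1.000000, Γ_S=-0.200000; launch V₁=5·75/125=3.000000
k=0 src: V=3.0000
k=1 load: inc=3.000000, refl=3.000000·1.000000=3.0000; V=0.000000+3.000000+3.000000=6.0000
k=2 src: inc=3.000000, refl=3.000000·-0.200000=-0.6000; V=3.000000+3.000000+-0.600000=5.4000
k=3 load: inc=-0.600000, refl=-0.600000·1.000000=-0.6000; V=6.000000+-0.600000+-0.600000=4.8000
k=4 src: inc=-0.600000, refl=-0.600000·-0.200000=0.1200; V=5.400000+-0.600000+0.120000=4.9200
k=5 load: inc=0.120000, refl=0.120000·1.000000=0.1200; V=4.800000+0.120000+0.120000=5.0400

0 0 source 3.0000
1 2 load 6.0000
2 4 source 5.4000
3 6 load 4.8000
4 8 source 4.9200
5 10 load 5.0400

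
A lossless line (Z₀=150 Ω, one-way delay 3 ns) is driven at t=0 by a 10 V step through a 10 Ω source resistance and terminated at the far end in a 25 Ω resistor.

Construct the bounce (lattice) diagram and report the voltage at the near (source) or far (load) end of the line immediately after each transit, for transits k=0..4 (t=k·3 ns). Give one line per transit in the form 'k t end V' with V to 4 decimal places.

0 0 source 9.3750
1 3 load 2.6786
2 6 source 8.5379
3 9 load 4.3527
4 12 source 8.0148

Γ_L=-0.714286, Γ_S=-0.875000; launch V₁=10·150/160=9.375000
k=0 src: V=9.3750
k=1 load: inc=9.375000, refl=9.375000·-0.714286=-6.6964; V=0.000000+9.375000+-6.696429=2.6786
k=2 src: inc=-6.696429, refl=-6.696429·-0.875000=5.8594; V=9.375000+-6.696429+5.859375=8.5379
k=3 load: inc=5.859375, refl=5.859375·-0.714286=-4.1853; V=2.678571+5.859375+-4.185268=4.3527
k=4 src: inc=-4.185268, refl=-4.185268·-0.875000=3.6621; V=8.537946+-4.185268+3.662109=8.0148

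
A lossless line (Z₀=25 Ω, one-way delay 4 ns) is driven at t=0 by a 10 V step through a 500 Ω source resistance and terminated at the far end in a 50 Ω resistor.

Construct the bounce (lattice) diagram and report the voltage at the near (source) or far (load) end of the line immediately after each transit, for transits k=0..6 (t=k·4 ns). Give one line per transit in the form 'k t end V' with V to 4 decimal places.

Γ_L=0.333333, Γ_S=0.904762; launch V₁=10·25/525=0.476190
k=0 src: V=0.4762
k=1 load: inc=0.476190, refl=0.476190·0.333333=0.1587; V=0.000000+0.476190+0.158730=0.6349
k=2 src: inc=0.158730, refl=0.158730·0.904762=0.1436; V=0.476190+0.158730+0.143613=0.7785
k=3 load: inc=0.143613, refl=0.143613·0.333333=0.0479; V=0.634921+0.143613+0.047871=0.8264
k=4 src: inc=0.047871, refl=0.047871·0.904762=0.0433; V=0.778534+0.047871+0.043312=0.8697
k=5 load: inc=0.043312, refl=0.043312·0.333333=0.0144; V=0.826405+0.043312+0.014437=0.8842
k=6 src: inc=0.014437, refl=0.014437·0.904762=0.0131; V=0.869716+0.014437+0.013062=0.8972

0 0 source 0.4762
1 4 load 0.6349
2 8 source 0.7785
3 12 load 0.8264
4 16 source 0.8697
5 20 load 0.8842
6 24 source 0.8972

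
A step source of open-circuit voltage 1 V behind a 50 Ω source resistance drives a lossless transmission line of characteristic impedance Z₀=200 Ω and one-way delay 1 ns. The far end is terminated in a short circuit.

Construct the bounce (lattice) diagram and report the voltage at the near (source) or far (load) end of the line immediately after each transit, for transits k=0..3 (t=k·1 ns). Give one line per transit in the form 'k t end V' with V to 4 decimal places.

0 0 source 0.8000
1 1 load 0.0000
2 2 source 0.4800
3 3 load 0.0000

Γ_L=-1.000000, Γ_S=-0.600000; launch V₁=1·200/250=0.800000
k=0 src: V=0.8000
k=1 load: inc=0.800000, refl=0.800000·-1.000000=-0.8000; V=0.000000+0.800000+-0.800000=0.0000
k=2 src: inc=-0.800000, refl=-0.800000·-0.600000=0.4800; V=0.800000+-0.800000+0.480000=0.4800
k=3 load: inc=0.480000, refl=0.480000·-1.000000=-0.4800; V=0.000000+0.480000+-0.480000=0.0000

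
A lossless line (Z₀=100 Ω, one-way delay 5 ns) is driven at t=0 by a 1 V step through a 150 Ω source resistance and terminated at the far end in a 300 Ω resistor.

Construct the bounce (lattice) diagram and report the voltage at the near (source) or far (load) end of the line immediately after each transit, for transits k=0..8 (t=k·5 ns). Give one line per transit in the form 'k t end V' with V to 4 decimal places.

0 0 source 0.4000
1 5 load 0.6000
2 10 source 0.6400
3 15 load 0.6600
4 20 source 0.6640
5 25 load 0.6660
6 30 source 0.6664
7 35 load 0.6666
8 40 source 0.6666

Γ_L=0.500000, Γ_S=0.200000; launch V₁=1·100/250=0.400000
k=0 src: V=0.4000
k=1 load: inc=0.400000, refl=0.400000·0.500000=0.2000; V=0.000000+0.400000+0.200000=0.6000
k=2 src: inc=0.200000, refl=0.200000·0.200000=0.0400; V=0.400000+0.200000+0.040000=0.6400
k=3 load: inc=0.040000, refl=0.040000·0.500000=0.0200; V=0.600000+0.040000+0.020000=0.6600
k=4 src: inc=0.020000, refl=0.020000·0.200000=0.0040; V=0.640000+0.020000+0.004000=0.6640
k=5 load: inc=0.004000, refl=0.004000·0.500000=0.0020; V=0.660000+0.004000+0.002000=0.6660
k=6 src: inc=0.002000, refl=0.002000·0.200000=0.0004; V=0.664000+0.002000+0.000400=0.6664
k=7 load: inc=0.000400, refl=0.000400·0.500000=0.0002; V=0.666000+0.000400+0.000200=0.6666
k=8 src: inc=0.000200, refl=0.000200·0.200000=0.0000; V=0.666400+0.000200+0.000040=0.6666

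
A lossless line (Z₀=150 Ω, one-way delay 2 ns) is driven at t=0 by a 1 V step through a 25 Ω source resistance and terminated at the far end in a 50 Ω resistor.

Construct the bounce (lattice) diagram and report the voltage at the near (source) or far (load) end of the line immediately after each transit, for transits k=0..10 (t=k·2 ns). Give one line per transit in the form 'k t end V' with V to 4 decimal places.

0 0 source 0.8571
1 2 load 0.4286
2 4 source 0.7347
3 6 load 0.5816
4 8 source 0.6910
5 10 load 0.6363
6 12 source 0.6753
7 14 load 0.6558
8 16 source 0.6698
9 18 load 0.6628
10 20 source 0.6678

Γ_L=-0.500000, Γ_S=-0.714286; launch V₁=1·150/175=0.857143
k=0 src: V=0.8571
k=1 load: inc=0.857143, refl=0.857143·-0.500000=-0.4286; V=0.000000+0.857143+-0.428571=0.4286
k=2 src: inc=-0.428571, refl=-0.428571·-0.714286=0.3061; V=0.857143+-0.428571+0.306122=0.7347
k=3 load: inc=0.306122, refl=0.306122·-0.500000=-0.1531; V=0.428571+0.306122+-0.153061=0.5816
k=4 src: inc=-0.153061, refl=-0.153061·-0.714286=0.1093; V=0.734694+-0.153061+0.109329=0.6910
k=5 load: inc=0.109329, refl=0.109329·-0.500000=-0.0547; V=0.581633+0.109329+-0.054665=0.6363
k=6 src: inc=-0.054665, refl=-0.054665·-0.714286=0.0390; V=0.690962+-0.054665+0.039046=0.6753
k=7 load: inc=0.039046, refl=0.039046·-0.500000=-0.0195; V=0.636297+0.039046+-0.019523=0.6558
k=8 src: inc=-0.019523, refl=-0.019523·-0.714286=0.0139; V=0.675344+-0.019523+0.013945=0.6698
k=9 load: inc=0.013945, refl=0.013945·-0.500000=-0.0070; V=0.655820+0.013945+-0.006973=0.6628
k=10 src: inc=-0.006973, refl=-0.006973·-0.714286=0.0050; V=0.669766+-0.006973+0.004980=0.6678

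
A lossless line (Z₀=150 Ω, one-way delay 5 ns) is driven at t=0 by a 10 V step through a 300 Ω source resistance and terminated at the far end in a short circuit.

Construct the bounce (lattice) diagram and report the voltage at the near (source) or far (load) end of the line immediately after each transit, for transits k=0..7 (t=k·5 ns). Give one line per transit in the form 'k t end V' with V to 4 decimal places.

0 0 source 3.3333
1 5 load 0.0000
2 10 source -1.1111
3 15 load 0.0000
4 20 source 0.3704
5 25 load 0.0000
6 30 source -0.1235
7 35 load 0.0000

Γ_L=-1.000000, Γ_S=0.333333; launch V₁=10·150/450=3.333333
k=0 src: V=3.3333
k=1 load: inc=3.333333, refl=3.333333·-1.000000=-3.3333; V=0.000000+3.333333+-3.333333=0.0000
k=2 src: inc=-3.333333, refl=-3.333333·0.333333=-1.1111; V=3.333333+-3.333333+-1.111111=-1.1111
k=3 load: inc=-1.111111, refl=-1.111111·-1.000000=1.1111; V=0.000000+-1.111111+1.111111=0.0000
k=4 src: inc=1.111111, refl=1.111111·0.333333=0.3704; V=-1.111111+1.111111+0.370370=0.3704
k=5 load: inc=0.370370, refl=0.370370·-1.000000=-0.3704; V=0.000000+0.370370+-0.370370=0.0000
k=6 src: inc=-0.370370, refl=-0.370370·0.333333=-0.1235; V=0.370370+-0.370370+-0.123457=-0.1235
k=7 load: inc=-0.123457, refl=-0.123457·-1.000000=0.1235; V=0.000000+-0.123457+0.123457=0.0000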